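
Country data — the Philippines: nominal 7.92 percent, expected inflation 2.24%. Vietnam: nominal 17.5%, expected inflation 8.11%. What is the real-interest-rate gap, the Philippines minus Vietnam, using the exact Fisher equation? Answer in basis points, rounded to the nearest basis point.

The Philippines: (1 + 0.0792)/(1 + 0.0224) − 1 = 5.5556%
Vietnam: (1 + 0.1750)/(1 + 0.0811) − 1 = 8.6856%
Differential = 5.5556% − 8.6856% = -3.1300% → -313 basis points.

-313 basis points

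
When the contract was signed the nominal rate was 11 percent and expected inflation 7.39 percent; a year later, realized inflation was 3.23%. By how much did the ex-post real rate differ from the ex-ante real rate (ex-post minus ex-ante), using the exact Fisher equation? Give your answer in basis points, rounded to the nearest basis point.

417 basis points

Ex-ante: (1 + 0.1100)/(1 + 0.0739) − 1 = 3.3616%
Ex-post: (1 + 0.1100)/(1 + 0.0323) − 1 = 7.5269%
Difference (ex-post − ex-ante) = 4.1653% → 417 basis points.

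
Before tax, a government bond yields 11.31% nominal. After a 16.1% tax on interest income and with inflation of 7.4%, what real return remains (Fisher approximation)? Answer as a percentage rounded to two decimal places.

After-tax nominal return = 11.31% × (1 − 0.161) = 9.48909%.
r ≈ 9.48909% − 7.4% → 2.09%.

2.09%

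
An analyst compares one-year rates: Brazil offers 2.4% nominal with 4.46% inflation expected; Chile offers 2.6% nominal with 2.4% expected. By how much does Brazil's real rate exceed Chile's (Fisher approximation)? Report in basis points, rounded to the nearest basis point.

-226 basis points

Brazil: 2.4% − 4.46% = -2.060%
Chile: 2.6% − 2.4% = 0.200%
Differential = -2.260% → -226 basis points.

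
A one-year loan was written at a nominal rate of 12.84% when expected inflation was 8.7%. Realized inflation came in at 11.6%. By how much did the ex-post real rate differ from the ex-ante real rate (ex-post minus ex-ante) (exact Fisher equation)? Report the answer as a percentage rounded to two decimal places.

-2.70%

Ex-ante: (1 + 0.1284)/(1 + 0.0870) − 1 = 3.8086%
Ex-post: (1 + 0.1284)/(1 + 0.1160) − 1 = 1.1111%
Difference (ex-post − ex-ante) = -2.6975% → -2.70%.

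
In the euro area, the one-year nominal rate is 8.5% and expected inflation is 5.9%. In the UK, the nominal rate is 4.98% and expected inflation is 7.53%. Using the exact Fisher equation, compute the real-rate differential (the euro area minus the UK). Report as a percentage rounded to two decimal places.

4.83%

The euro area: (1 + 0.0850)/(1 + 0.0590) − 1 = 2.4551%
The UK: (1 + 0.0498)/(1 + 0.0753) − 1 = -2.3714%
Differential = 2.4551% − (-2.3714%) = 4.8266% → 4.83%.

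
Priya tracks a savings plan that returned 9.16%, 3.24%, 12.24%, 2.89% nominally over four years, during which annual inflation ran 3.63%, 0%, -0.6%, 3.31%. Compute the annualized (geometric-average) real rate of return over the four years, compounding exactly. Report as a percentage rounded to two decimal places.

Nominal growth factor = 1.0916 × 1.0324 × 1.1224 × 1.0289 = 1.30146457
Price-level growth factor = 1.0363 × 1.0000 × 0.9940 × 1.0331 = 1.06417792
Real growth factor = 1.30146457 / 1.06417792 = 1.22297648
Annualized real rate = 1.22297648^(1/4) − 1 = 5.1610% → 5.16%.

5.16%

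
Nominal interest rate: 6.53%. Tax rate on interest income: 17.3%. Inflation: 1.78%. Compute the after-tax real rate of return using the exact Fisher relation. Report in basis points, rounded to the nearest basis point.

After-tax nominal return = 6.53% × (1 − 0.173) = 5.40031%.
1 + r = 1.0540031 / 1.01780 = 1.035570
After-tax real rate = 1.035570 − 1 → 356 basis points.

356 basis points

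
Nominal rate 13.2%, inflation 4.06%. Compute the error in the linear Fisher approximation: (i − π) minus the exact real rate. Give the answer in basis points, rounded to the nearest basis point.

Approximate: r ≈ 13.200% − 4.060% = 9.1400%
Exact: (1 + 0.1320)/(1 + 0.0406) − 1 = 8.7834%
Error = 9.1400% − 8.7834% = 0.3566% → 36 basis points.

36 basis points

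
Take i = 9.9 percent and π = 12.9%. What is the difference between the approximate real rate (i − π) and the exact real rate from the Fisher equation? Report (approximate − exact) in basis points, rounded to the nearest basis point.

-34 basis points

Approximate: r ≈ 9.900% − 12.900% = -3.0000%
Exact: (1 + 0.0990)/(1 + 0.1290) − 1 = -2.6572%
Error = -3.0000% − (-2.6572%) = -0.3428% → -34 basis points.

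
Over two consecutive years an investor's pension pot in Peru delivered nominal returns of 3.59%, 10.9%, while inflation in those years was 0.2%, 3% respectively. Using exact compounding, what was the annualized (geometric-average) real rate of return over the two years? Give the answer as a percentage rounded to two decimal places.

Nominal growth factor = 1.0359 × 1.1090 = 1.14881310
Price-level growth factor = 1.0020 × 1.0300 = 1.03206000
Real growth factor = 1.14881310 / 1.03206000 = 1.11312627
Annualized real rate = 1.11312627^(1/2) − 1 = 5.5048% → 5.50%.

5.50%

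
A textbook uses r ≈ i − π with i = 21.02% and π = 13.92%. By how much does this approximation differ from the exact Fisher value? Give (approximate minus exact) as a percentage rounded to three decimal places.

0.868%

Approximate: r ≈ 21.020% − 13.920% = 7.1000%
Exact: (1 + 0.2102)/(1 + 0.1392) − 1 = 6.2324%
Error = 7.1000% − 6.2324% = 0.8676% → 0.868%.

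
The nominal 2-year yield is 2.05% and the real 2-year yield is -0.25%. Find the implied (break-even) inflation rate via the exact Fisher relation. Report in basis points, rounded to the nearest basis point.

231 basis points

(1 + π) = (1 + i)/(1 + r) = 1.02050 / 0.99750 = 1.023058
Break-even inflation = 1.023058 − 1 → 231 basis points.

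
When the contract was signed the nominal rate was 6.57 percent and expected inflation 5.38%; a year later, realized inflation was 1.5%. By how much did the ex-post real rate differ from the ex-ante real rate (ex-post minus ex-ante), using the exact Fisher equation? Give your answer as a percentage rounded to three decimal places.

3.866%

Ex-ante: (1 + 0.0657)/(1 + 0.0538) − 1 = 1.1292%
Ex-post: (1 + 0.0657)/(1 + 0.0150) − 1 = 4.9951%
Difference (ex-post − ex-ante) = 3.8658% → 3.866%.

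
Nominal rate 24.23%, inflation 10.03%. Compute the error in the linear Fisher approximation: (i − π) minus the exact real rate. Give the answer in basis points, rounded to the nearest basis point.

Approximate: r ≈ 24.230% − 10.030% = 14.2000%
Exact: (1 + 0.2423)/(1 + 0.1003) − 1 = 12.9056%
Error = 14.2000% − 12.9056% = 1.2944% → 129 basis points.

129 basis points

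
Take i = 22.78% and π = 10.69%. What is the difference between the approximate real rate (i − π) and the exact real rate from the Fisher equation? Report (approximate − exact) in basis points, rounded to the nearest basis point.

Approximate: r ≈ 22.780% − 10.690% = 12.0900%
Exact: (1 + 0.2278)/(1 + 0.1069) − 1 = 10.9224%
Error = 12.0900% − 10.9224% = 1.1676% → 117 basis points.

117 basis points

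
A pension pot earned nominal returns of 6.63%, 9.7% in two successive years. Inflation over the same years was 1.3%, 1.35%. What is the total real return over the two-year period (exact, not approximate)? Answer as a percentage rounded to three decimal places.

Compound the nominal returns: 1.0663 × 1.0970 = 1.169731.
Compound inflation: 1.0130 × 1.0135 = 1.026676.
Deflate: 1.169731 / 1.026676 = 1.139339.
Total real return = 1.139339 − 1 → 13.934%.

13.934%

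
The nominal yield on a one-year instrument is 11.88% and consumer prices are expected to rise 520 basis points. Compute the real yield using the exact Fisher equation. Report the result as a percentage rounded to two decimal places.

1 + r = 1.11880 / 1.05200 = 1.063498
r = 1.063498 − 1 = 6.3498%, i.e. 6.35%.

6.35%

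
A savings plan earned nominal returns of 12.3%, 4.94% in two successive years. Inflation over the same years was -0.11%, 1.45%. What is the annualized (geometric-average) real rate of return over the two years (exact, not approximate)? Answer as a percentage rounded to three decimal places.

7.838%

Nominal growth factor = 1.1230 × 1.0494 = 1.17847620
Price-level growth factor = 0.9989 × 1.0145 = 1.01338405
Real growth factor = 1.17847620 / 1.01338405 = 1.16291173
Annualized real rate = 1.16291173^(1/2) − 1 = 7.8384% → 7.838%.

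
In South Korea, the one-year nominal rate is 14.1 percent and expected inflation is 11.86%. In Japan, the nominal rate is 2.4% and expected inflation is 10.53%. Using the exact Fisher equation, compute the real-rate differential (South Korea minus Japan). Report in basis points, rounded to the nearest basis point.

936 basis points

South Korea: (1 + 0.1410)/(1 + 0.1186) − 1 = 2.0025%
Japan: (1 + 0.0240)/(1 + 0.1053) − 1 = -7.3555%
Differential = 2.0025% − (-7.3555%) = 9.3580% → 936 basis points.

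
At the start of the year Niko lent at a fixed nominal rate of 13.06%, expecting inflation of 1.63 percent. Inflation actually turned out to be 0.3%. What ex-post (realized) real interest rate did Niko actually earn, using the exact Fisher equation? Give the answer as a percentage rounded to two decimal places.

Ex-post: (1 + 0.1306)/(1 + 0.0030) − 1 = 12.7218%
So the realized real rate is 12.72%.

12.72%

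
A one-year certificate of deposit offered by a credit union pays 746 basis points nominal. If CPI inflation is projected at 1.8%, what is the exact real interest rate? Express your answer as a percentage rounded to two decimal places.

5.56%

1 + r = 1.07460 / 1.01800 = 1.055599
r = 1.055599 − 1 = 5.5599%, i.e. 5.56%.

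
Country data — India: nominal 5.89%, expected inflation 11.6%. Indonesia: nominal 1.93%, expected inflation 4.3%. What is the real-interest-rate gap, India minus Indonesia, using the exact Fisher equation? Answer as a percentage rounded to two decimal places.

-2.84%

India: (1 + 0.0589)/(1 + 0.1160) − 1 = -5.1165%
Indonesia: (1 + 0.0193)/(1 + 0.0430) − 1 = -2.2723%
Differential = -5.1165% − (-2.2723%) = -2.8442% → -2.84%.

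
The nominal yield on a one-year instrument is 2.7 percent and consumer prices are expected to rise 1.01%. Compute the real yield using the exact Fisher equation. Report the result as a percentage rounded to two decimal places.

1 + r = 1.02700 / 1.01010 = 1.016731
r = 1.016731 − 1 = 1.6731%, i.e. 1.67%.

1.67%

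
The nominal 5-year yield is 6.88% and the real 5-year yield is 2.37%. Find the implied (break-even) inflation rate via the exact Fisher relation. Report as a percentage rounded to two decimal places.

4.41%

(1 + π) = (1 + i)/(1 + r) = 1.06880 / 1.02370 = 1.044056
Break-even inflation = 1.044056 − 1 → 4.41%.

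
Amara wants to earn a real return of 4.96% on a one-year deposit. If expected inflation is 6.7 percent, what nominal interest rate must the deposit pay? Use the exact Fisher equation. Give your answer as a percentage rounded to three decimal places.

(1 + i) = (1 + r)(1 + π) = 1.04960 × 1.06700 = 1.1199232
i = 1.1199232 − 1, so the required nominal rate is 11.992%.

11.992%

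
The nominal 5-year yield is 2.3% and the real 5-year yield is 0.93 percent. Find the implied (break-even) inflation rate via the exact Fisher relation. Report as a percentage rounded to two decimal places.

(1 + π) = (1 + i)/(1 + r) = 1.02300 / 1.00930 = 1.013574
Break-even inflation = 1.013574 − 1 → 1.36%.

1.36%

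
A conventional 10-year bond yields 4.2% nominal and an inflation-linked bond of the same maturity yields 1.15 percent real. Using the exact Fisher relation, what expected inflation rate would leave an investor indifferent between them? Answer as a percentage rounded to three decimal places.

(1 + π) = (1 + i)/(1 + r) = 1.04200 / 1.01150 = 1.030153
Break-even inflation = 1.030153 − 1 → 3.015%.

3.015%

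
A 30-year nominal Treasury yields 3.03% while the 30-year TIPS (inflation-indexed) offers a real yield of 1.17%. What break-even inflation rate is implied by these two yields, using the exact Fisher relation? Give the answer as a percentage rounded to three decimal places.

1.838%

(1 + π) = (1 + i)/(1 + r) = 1.03030 / 1.01170 = 1.0183849
Break-even inflation = 1.0183849 − 1 → 1.838%.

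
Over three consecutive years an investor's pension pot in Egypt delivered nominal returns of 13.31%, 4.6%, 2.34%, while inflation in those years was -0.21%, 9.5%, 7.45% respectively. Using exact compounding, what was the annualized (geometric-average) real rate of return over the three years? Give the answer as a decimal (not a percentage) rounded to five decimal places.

0.01091

Nominal growth factor = 1.1331 × 1.0460 × 1.0234 = 1.21295681
Price-level growth factor = 0.9979 × 1.0950 × 1.0745 = 1.17410669
Real growth factor = 1.21295681 / 1.17410669 = 1.03308909
Annualized real rate = 1.03308909^(1/3) − 1 = 1.0910% → 0.01091.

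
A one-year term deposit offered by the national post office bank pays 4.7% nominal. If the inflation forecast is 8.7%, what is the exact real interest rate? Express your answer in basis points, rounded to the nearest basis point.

By the Fisher relation, 1 + r = (1 + i)/(1 + π).
1 + r = 1.04700 / 1.08700 = 0.963201
r = 0.963201 − 1 = -3.6799%, i.e. -368 basis points.

-368 basis points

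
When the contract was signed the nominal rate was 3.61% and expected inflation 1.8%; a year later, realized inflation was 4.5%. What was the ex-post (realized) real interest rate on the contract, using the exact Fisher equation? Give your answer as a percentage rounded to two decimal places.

-0.85%

Ex-post: (1 + 0.0361)/(1 + 0.0450) − 1 = -0.8517%
So the realized real rate is -0.85%.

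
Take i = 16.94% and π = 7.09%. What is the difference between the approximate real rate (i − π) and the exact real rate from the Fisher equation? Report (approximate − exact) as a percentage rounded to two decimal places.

0.65%

Approximate: r ≈ 16.940% − 7.090% = 9.8500%
Exact: (1 + 0.1694)/(1 + 0.0709) − 1 = 9.1979%
Error = 9.8500% − 9.1979% = 0.6521% → 0.65%.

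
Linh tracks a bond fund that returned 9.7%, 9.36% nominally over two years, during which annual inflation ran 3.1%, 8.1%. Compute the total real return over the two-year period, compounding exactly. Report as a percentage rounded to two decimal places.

7.64%

Compound the nominal returns: 1.0970 × 1.0936 = 1.199679.
Compound inflation: 1.0310 × 1.0810 = 1.114511.
Deflate: 1.199679 / 1.114511 = 1.076418.
Total real return = 1.076418 − 1 → 7.64%.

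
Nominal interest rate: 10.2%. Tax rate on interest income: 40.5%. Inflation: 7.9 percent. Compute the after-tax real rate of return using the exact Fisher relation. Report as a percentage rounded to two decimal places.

After-tax nominal return = 10.2% × (1 − 0.405) = 6.0690%.
1 + r = 1.06069 / 1.07900 = 0.983031
After-tax real rate = 0.983031 − 1 → -1.70%.

-1.70%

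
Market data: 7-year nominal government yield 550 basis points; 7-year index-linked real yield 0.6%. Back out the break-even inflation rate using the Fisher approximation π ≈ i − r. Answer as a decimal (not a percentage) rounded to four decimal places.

0.0490

π ≈ i − r = 5.5% − 0.6% → 0.0490.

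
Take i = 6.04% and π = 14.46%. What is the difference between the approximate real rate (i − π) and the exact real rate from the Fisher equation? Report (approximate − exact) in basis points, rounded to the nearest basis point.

Approximate: r ≈ 6.040% − 14.460% = -8.4200%
Exact: (1 + 0.0604)/(1 + 0.1446) − 1 = -7.3563%
Error = -8.4200% − (-7.3563%) = -1.0637% → -106 basis points.

-106 basis points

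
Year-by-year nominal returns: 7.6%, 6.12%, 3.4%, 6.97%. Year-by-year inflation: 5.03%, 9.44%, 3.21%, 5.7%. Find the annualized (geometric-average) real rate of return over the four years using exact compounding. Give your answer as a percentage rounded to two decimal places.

0.18%

Nominal growth factor = 1.0760 × 1.0612 × 1.0340 × 1.0697 = 1.26296713
Price-level growth factor = 1.0503 × 1.0944 × 1.0321 × 1.0570 = 1.25396731
Real growth factor = 1.26296713 / 1.25396731 = 1.00717708
Annualized real rate = 1.00717708^(1/4) − 1 = 0.1789% → 0.18%.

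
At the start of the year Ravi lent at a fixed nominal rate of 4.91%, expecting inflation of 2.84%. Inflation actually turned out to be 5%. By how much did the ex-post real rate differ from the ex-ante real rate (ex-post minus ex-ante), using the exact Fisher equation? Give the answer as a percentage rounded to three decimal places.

-2.099%

Ex-ante: (1 + 0.0491)/(1 + 0.0284) − 1 = 2.01284%
Ex-post: (1 + 0.0491)/(1 + 0.0500) − 1 = -0.08571%
Difference (ex-post − ex-ante) = -2.09855% → -2.099%.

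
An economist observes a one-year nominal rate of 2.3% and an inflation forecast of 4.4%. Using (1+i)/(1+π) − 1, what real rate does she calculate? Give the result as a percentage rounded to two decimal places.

-2.01%

By the Fisher identity, 1 + r = (1 + i)/(1 + π).
1 + r = 1.02300 / 1.04400 = 0.979885
r = 0.979885 − 1 = -2.0115%, i.e. -2.01%.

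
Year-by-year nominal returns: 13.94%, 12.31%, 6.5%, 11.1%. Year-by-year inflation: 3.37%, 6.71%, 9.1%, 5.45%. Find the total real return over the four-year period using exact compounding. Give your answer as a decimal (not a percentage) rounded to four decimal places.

Nominal growth factor = 1.1394 × 1.1231 × 1.0650 × 1.1110 = 1.514113
Price-level growth factor = 1.0337 × 1.0671 × 1.0910 × 1.0545 = 1.269027
Real growth factor = 1.514113 / 1.269027 = 1.193129
Total real return = 1.193129 − 1 → 0.1931.

0.1931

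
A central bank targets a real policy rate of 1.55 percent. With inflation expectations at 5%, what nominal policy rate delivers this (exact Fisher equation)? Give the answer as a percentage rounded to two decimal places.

(1 + i) = (1 + r)(1 + π) = 1.01550 × 1.05000 = 1.066275
i = 1.066275 − 1, so the required nominal rate is 6.63%.

6.63%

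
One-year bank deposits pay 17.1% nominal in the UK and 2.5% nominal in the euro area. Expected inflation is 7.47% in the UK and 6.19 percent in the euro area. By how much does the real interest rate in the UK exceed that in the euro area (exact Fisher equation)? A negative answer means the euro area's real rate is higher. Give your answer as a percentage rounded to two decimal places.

The UK: (1 + 0.1710)/(1 + 0.0747) − 1 = 8.9606%
The euro area: (1 + 0.0250)/(1 + 0.0619) − 1 = -3.4749%
Differential = 8.9606% − (-3.4749%) = 12.4355% → 12.44%.

12.44%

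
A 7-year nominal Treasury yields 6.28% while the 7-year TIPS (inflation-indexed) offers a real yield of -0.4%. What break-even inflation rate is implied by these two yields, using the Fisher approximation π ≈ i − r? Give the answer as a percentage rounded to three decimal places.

6.680%

π ≈ i − r = 6.28% − (-0.4%) → 6.680%.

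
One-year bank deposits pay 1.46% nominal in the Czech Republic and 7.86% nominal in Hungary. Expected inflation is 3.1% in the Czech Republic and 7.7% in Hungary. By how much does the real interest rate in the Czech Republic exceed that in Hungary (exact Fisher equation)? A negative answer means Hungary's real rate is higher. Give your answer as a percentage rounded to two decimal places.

-1.74%

The Czech Republic: (1 + 0.0146)/(1 + 0.0310) − 1 = -1.5907%
Hungary: (1 + 0.0786)/(1 + 0.0770) − 1 = 0.1486%
Differential = -1.5907% − 0.1486% = -1.7392% → -1.74%.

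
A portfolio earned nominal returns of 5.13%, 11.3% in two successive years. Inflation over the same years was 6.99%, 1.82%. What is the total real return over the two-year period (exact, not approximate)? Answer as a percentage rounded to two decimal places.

Nominal growth factor = 1.0513 × 1.1130 = 1.170097
Price-level growth factor = 1.0699 × 1.0182 = 1.089372
Real growth factor = 1.170097 / 1.089372 = 1.074102
Total real return = 1.074102 − 1 → 7.41%.

7.41%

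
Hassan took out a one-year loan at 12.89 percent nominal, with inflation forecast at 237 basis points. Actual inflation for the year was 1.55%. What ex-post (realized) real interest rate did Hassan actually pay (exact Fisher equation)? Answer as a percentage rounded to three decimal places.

Ex-post: (1 + 0.1289)/(1 + 0.0155) − 1 = 11.1669%
So the realized real rate is 11.167%.

11.167%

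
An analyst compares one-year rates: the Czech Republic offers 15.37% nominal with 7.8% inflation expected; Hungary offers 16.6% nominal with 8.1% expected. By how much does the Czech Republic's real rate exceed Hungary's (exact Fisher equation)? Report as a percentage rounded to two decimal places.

-0.84%

The Czech Republic: (1 + 0.1537)/(1 + 0.0780) − 1 = 7.0223%
Hungary: (1 + 0.1660)/(1 + 0.0810) − 1 = 7.8631%
Differential = 7.0223% − 7.8631% = -0.8408% → -0.84%.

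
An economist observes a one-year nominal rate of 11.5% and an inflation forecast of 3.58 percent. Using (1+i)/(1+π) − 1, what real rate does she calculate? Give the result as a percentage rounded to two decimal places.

7.65%

1 + r = 1.11500 / 1.03580 = 1.076463
r = 1.076463 − 1 = 7.6463%, i.e. 7.65%.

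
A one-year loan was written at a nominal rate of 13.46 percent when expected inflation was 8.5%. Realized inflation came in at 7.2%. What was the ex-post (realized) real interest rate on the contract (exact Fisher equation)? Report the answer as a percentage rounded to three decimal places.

5.840%

Ex-post: (1 + 0.1346)/(1 + 0.0720) − 1 = 5.8396%
So the realized real rate is 5.840%.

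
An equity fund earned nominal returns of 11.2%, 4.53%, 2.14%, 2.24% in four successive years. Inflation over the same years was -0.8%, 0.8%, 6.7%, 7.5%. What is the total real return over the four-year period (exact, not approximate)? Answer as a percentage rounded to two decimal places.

Nominal growth factor = 1.1120 × 1.0453 × 1.0214 × 1.0224 = 1.213843
Price-level growth factor = 0.9920 × 1.0080 × 1.0670 × 1.0750 = 1.146952
Real growth factor = 1.213843 / 1.146952 = 1.058321
Total real return = 1.058321 − 1 → 5.83%.

5.83%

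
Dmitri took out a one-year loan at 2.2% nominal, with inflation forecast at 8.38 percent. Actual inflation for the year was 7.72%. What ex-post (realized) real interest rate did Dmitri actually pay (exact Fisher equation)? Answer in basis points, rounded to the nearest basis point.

Ex-post: (1 + 0.0220)/(1 + 0.0772) − 1 = -5.1244%
So the realized real rate is -512 basis points.

-512 basis points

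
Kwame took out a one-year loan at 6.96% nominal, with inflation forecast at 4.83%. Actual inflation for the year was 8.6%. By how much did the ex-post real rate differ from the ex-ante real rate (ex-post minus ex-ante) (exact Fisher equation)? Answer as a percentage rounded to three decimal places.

-3.542%

Ex-ante: (1 + 0.0696)/(1 + 0.0483) − 1 = 2.0319%
Ex-post: (1 + 0.0696)/(1 + 0.0860) − 1 = -1.5101%
Difference (ex-post − ex-ante) = -3.5420% → -3.542%.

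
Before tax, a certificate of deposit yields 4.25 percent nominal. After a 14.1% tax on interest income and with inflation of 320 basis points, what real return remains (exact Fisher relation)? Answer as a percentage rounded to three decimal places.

0.437%

After-tax nominal return = 4.25% × (1 − 0.141) = 3.65075%.
1 + r = 1.0365075 / 1.03200 = 1.004368
After-tax real rate = 1.004368 − 1 → 0.437%.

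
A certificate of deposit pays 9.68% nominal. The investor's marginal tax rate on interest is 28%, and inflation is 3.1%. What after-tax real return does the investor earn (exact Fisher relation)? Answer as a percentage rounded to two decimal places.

After-tax nominal return = 9.68% × (1 − 0.28) = 6.9696%.
1 + r = 1.069696 / 1.03100 = 1.037532
After-tax real rate = 1.037532 − 1 → 3.75%.

3.75%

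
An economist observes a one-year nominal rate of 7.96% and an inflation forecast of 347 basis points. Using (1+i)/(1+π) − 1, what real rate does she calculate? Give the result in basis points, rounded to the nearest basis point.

By the Fisher relation, 1 + r = (1 + i)/(1 + π).
1 + r = 1.07960 / 1.03470 = 1.043394
r = 1.043394 − 1 = 4.3394%, i.e. 434 basis points.

434 basis points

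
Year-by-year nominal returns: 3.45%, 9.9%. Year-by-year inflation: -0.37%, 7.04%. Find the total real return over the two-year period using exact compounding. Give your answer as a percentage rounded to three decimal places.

Nominal growth factor = 1.0345 × 1.0990 = 1.1369155
Price-level growth factor = 0.9963 × 1.0704 = 1.0664395
Real growth factor = 1.1369155 / 1.0664395 = 1.0660853
Total real return = 1.0660853 − 1 → 6.609%.

6.609%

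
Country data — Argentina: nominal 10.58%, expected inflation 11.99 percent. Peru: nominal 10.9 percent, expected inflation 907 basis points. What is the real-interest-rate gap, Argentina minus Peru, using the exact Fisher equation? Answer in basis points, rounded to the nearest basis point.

Argentina: (1 + 0.1058)/(1 + 0.1199) − 1 = -1.2590%
Peru: (1 + 0.1090)/(1 + 0.0907) − 1 = 1.6778%
Differential = -1.2590% − 1.6778% = -2.9369% → -294 basis points.

-294 basis points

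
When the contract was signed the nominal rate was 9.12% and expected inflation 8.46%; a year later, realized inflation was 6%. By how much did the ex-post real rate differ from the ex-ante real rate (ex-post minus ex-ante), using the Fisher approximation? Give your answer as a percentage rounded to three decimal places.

Ex-ante: 9.12% − 8.46% = 0.660%
Ex-post: 9.12% − 6% = 3.120%
Difference (ex-post − ex-ante) = 2.4600% → 2.460%.

2.460%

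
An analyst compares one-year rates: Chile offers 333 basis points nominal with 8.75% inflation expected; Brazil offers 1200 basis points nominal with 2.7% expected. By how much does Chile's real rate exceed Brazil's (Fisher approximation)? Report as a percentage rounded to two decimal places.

-14.72%

Chile: 3.33% − 8.75% = -5.420%
Brazil: 12% − 2.7% = 9.300%
Differential = -14.720% → -14.72%.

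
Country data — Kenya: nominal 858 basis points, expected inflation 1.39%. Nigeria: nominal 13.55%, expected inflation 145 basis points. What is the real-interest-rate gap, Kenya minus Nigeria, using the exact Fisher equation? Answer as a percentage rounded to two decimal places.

-4.84%

Kenya: (1 + 0.0858)/(1 + 0.0139) − 1 = 7.0914%
Nigeria: (1 + 0.1355)/(1 + 0.0145) − 1 = 11.9271%
Differential = 7.0914% − 11.9271% = -4.8356% → -4.84%.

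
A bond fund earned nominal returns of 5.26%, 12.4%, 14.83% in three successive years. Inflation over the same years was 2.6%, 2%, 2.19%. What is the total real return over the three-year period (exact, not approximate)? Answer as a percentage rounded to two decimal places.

Nominal growth factor = 1.0526 × 1.1240 × 1.1483 = 1.358579
Price-level growth factor = 1.0260 × 1.0200 × 1.0219 = 1.069439
Real growth factor = 1.358579 / 1.069439 = 1.270367
Total real return = 1.270367 − 1 → 27.04%.

27.04%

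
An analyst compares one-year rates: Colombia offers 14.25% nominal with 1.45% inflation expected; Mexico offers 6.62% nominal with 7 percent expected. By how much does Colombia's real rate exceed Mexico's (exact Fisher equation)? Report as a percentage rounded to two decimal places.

Colombia: (1 + 0.1425)/(1 + 0.0145) − 1 = 12.6171%
Mexico: (1 + 0.0662)/(1 + 0.0700) − 1 = -0.3551%
Differential = 12.6171% − (-0.3551%) = 12.9722% → 12.97%.

12.97%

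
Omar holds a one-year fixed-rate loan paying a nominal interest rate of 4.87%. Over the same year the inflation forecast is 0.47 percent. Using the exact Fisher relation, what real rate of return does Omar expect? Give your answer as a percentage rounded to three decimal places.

By the Fisher relation, 1 + r = (1 + i)/(1 + π).
1 + r = 1.04870 / 1.00470 = 1.043794
r = 1.043794 − 1 = 4.3794%, i.e. 4.379%.

4.379%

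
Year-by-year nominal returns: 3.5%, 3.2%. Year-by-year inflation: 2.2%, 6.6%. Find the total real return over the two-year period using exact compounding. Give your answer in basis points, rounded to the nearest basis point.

-196 basis points

Compound the nominal returns: 1.0350 × 1.0320 = 1.068120.
Compound inflation: 1.0220 × 1.0660 = 1.089452.
Deflate: 1.068120 / 1.089452 = 0.980420.
Total real return = 0.980420 − 1 → -196 basis points.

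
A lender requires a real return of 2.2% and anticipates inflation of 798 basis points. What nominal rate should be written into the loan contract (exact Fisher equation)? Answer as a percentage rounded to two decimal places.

10.36%

(1 + i) = (1 + r)(1 + π) = 1.02200 × 1.07980 = 1.1035556
i = 1.1035556 − 1, so the required nominal rate is 10.36%.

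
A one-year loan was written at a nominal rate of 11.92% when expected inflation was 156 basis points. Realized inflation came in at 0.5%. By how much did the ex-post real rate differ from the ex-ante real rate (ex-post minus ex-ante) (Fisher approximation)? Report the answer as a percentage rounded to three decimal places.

Ex-ante: 11.92% − 1.56% = 10.360%
Ex-post: 11.92% − 0.5% = 11.420%
Difference (ex-post − ex-ante) = 1.0600% → 1.060%.

1.060%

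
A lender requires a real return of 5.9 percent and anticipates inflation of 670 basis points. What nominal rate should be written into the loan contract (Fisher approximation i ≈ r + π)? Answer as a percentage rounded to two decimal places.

i ≈ r + π = 5.9% + 6.7% = 12.60%.

12.60%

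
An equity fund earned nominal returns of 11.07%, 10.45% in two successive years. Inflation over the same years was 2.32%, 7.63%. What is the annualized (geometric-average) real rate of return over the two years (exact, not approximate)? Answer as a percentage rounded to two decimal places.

Nominal growth factor = 1.1107 × 1.1045 = 1.22676815
Price-level growth factor = 1.0232 × 1.0763 = 1.10127016
Real growth factor = 1.22676815 / 1.10127016 = 1.11395750
Annualized real rate = 1.11395750^(1/2) − 1 = 5.5442% → 5.54%.

5.54%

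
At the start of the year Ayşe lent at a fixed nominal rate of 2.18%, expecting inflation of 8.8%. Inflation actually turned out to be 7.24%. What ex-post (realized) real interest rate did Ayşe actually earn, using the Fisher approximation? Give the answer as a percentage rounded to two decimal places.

-5.06%

Ex-post: 2.18% − 7.24% = -5.060%
So the realized real rate is -5.06%.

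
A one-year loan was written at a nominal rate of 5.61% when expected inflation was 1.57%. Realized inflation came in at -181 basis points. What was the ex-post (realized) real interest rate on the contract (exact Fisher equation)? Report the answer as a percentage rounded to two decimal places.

Ex-post: (1 + 0.0561)/(1 − 0.0181) − 1 = 7.5568%
So the realized real rate is 7.56%.

7.56%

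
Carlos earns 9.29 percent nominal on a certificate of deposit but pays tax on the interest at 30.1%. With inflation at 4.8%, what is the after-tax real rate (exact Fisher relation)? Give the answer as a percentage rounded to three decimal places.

1.616%

After-tax nominal return = 9.29% × (1 − 0.301) = 6.49371%.
1 + r = 1.0649371 / 1.04800 = 1.016161
After-tax real rate = 1.016161 − 1 → 1.616%.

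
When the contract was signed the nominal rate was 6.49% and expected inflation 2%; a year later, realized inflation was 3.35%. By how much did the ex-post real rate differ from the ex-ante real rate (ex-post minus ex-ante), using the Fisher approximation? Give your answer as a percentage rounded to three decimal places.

-1.350%

Ex-ante: 6.49% − 2% = 4.490%
Ex-post: 6.49% − 3.35% = 3.140%
Difference (ex-post − ex-ante) = -1.3500% → -1.350%.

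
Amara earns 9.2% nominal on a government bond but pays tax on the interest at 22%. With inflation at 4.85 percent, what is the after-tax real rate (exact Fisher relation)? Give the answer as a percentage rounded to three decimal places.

After-tax nominal return = 9.2% × (1 − 0.22) = 7.1760%.
1 + r = 1.07176 / 1.04850 = 1.022184
After-tax real rate = 1.022184 − 1 → 2.218%.

2.218%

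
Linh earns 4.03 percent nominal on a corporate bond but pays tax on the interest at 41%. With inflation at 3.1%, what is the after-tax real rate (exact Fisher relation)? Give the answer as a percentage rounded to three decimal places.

After-tax nominal return = 4.03% × (1 − 0.41) = 2.3777%.
1 + r = 1.023777 / 1.03100 = 0.992994
After-tax real rate = 0.992994 − 1 → -0.701%.

-0.701%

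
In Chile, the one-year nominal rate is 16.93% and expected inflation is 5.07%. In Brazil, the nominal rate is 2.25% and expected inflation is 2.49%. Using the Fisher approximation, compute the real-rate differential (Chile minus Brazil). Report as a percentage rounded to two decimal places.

12.10%

Chile: 16.93% − 5.07% = 11.860%
Brazil: 2.25% − 2.49% = -0.240%
Differential = 12.100% → 12.10%.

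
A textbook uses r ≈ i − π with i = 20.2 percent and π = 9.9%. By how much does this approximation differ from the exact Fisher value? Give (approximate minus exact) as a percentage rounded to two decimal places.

Approximate: r ≈ 20.200% − 9.900% = 10.3000%
Exact: (1 + 0.2020)/(1 + 0.0990) − 1 = 9.3722%
Error = 10.3000% − 9.3722% = 0.9278% → 0.93%.

0.93%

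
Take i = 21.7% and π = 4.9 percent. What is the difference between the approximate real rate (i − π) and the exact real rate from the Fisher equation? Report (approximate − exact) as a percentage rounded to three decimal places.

Approximate: r ≈ 21.700% − 4.900% = 16.8000%
Exact: (1 + 0.2170)/(1 + 0.0490) − 1 = 16.0153%
Error = 16.8000% − 16.0153% = 0.7847% → 0.785%.

0.785%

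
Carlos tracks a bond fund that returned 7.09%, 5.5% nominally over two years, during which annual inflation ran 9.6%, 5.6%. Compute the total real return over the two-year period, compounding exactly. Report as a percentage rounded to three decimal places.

Nominal growth factor = 1.0709 × 1.0550 = 1.129800
Price-level growth factor = 1.0960 × 1.0560 = 1.157376
Real growth factor = 1.129800 / 1.157376 = 0.976173
Total real return = 0.976173 − 1 → -2.383%.

-2.383%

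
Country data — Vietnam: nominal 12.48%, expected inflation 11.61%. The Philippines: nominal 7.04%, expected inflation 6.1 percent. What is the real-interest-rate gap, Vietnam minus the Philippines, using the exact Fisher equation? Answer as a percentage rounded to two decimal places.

-0.11%

Vietnam: (1 + 0.1248)/(1 + 0.1161) − 1 = 0.7795%
The Philippines: (1 + 0.0704)/(1 + 0.0610) − 1 = 0.8860%
Differential = 0.7795% − 0.8860% = -0.1065% → -0.11%.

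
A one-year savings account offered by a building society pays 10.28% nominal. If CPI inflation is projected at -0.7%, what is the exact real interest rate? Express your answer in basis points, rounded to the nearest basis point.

1106 basis points

By the Fisher relation, 1 + r = (1 + i)/(1 + π).
1 + r = 1.10280 / 0.99300 = 1.110574
r = 1.110574 − 1 = 11.0574%, i.e. 1106 basis points.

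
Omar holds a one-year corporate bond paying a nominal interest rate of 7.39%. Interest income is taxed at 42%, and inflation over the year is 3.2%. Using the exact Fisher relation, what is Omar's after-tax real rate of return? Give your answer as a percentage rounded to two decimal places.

After-tax nominal return = 7.39% × (1 − 0.42) = 4.2862%.
1 + r = 1.042862 / 1.03200 = 1.010525
After-tax real rate = 1.010525 − 1 → 1.05%.

1.05%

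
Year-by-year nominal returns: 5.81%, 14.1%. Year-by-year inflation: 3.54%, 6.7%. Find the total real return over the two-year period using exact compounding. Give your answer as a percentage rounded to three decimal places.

9.280%

Compound the nominal returns: 1.0581 × 1.1410 = 1.207292.
Compound inflation: 1.0354 × 1.0670 = 1.104772.
Deflate: 1.207292 / 1.104772 = 1.092798.
Total real return = 1.092798 − 1 → 9.280%.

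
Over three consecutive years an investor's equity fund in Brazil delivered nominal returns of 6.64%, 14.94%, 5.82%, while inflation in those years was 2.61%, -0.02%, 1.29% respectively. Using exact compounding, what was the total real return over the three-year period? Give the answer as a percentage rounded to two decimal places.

24.82%

Compound the nominal returns: 1.0664 × 1.1494 × 1.0582 = 1.297057.
Compound inflation: 1.0261 × 0.9998 × 1.0129 = 1.039129.
Deflate: 1.297057 / 1.039129 = 1.248216.
Total real return = 1.248216 − 1 → 24.82%.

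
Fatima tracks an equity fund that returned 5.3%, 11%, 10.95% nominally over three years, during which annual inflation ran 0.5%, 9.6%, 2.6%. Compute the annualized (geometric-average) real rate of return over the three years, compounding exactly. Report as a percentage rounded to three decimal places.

4.693%

Compound the nominal returns: 1.0530 × 1.1100 × 1.1095 = 1.29681689.
Compound inflation: 1.0050 × 1.0960 × 1.0260 = 1.13011848.
Deflate: 1.29681689 / 1.13011848 = 1.14750525.
Annualized real rate = 1.14750525^(1/3) − 1 = 4.6931% → 4.693%.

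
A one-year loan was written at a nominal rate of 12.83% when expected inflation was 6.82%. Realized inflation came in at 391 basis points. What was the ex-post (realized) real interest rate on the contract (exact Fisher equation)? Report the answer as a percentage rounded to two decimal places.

Ex-post: (1 + 0.1283)/(1 + 0.0391) − 1 = 8.5844%
So the realized real rate is 8.58%.

8.58%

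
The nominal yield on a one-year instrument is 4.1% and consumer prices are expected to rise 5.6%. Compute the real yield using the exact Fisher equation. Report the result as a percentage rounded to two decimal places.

-1.42%

1 + r = 1.04100 / 1.05600 = 0.985795
r = 0.985795 − 1 = -1.4205%, i.e. -1.42%.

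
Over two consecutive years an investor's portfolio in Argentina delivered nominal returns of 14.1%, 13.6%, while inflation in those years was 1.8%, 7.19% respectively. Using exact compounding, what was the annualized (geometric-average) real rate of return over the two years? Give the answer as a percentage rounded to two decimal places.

Nominal growth factor = 1.1410 × 1.1360 = 1.29617600
Price-level growth factor = 1.0180 × 1.0719 = 1.09119420
Real growth factor = 1.29617600 / 1.09119420 = 1.18785089
Annualized real rate = 1.18785089^(1/2) − 1 = 8.9886% → 8.99%.

8.99%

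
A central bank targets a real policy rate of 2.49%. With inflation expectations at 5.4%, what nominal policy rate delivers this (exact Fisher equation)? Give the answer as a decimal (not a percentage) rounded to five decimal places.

(1 + i) = (1 + r)(1 + π) = 1.02490 × 1.05400 = 1.0802446
i = 1.0802446 − 1, so the required nominal rate is 0.08024.

0.08024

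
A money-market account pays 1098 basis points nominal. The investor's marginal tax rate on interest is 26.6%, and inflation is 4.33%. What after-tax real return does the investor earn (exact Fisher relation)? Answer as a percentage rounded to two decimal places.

After-tax nominal return = 10.98% × (1 − 0.266) = 8.05932%.
1 + r = 1.0805932 / 1.04330 = 1.035745
After-tax real rate = 1.035745 − 1 → 3.57%.

3.57%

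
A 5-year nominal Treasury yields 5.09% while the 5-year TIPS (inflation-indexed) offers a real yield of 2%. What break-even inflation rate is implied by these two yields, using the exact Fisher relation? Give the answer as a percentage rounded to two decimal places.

(1 + π) = (1 + i)/(1 + r) = 1.05090 / 1.02000 = 1.030294
Break-even inflation = 1.030294 − 1 → 3.03%.

3.03%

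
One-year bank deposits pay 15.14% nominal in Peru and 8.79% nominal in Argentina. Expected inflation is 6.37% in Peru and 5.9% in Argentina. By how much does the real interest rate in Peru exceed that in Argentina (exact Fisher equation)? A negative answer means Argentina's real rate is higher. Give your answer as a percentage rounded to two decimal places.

5.52%

Peru: (1 + 0.1514)/(1 + 0.0637) − 1 = 8.2448%
Argentina: (1 + 0.0879)/(1 + 0.0590) − 1 = 2.7290%
Differential = 8.2448% − 2.7290% = 5.5158% → 5.52%.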